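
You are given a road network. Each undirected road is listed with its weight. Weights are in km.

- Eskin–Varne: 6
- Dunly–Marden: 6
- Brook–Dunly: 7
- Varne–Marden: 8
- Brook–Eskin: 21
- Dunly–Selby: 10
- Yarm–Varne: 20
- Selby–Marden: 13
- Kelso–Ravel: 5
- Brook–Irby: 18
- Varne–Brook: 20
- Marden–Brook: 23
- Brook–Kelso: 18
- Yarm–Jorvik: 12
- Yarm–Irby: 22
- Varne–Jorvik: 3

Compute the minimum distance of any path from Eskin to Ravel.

Running Dijkstra from Eskin:
Eskin: 0
Varne: 6  (via Eskin)
Jorvik: 9  (via Varne)
Marden: 14  (via Varne)
Dunly: 20  (via Marden)
Yarm: 21  (via Jorvik)
Brook: 21  (via Eskin)
Selby: 27  (via Marden)
Kelso: 39  (via Brook)
Irby: 39  (via Brook)
Ravel: 44  (via Kelso)
Shortest route: Eskin–Brook–Kelso–Ravel = 44 km.

44 km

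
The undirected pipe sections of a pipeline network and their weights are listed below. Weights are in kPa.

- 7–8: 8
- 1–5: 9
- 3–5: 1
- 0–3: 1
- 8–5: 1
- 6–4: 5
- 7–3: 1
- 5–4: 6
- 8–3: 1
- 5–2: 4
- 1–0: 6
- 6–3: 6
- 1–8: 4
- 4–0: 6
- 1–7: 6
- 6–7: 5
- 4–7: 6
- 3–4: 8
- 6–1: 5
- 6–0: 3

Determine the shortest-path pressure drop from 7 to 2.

6 kPa

Running Dijkstra from 7:
7: 0
3: 1  (via 7)
0: 2  (via 3)
5: 2  (via 3)
8: 2  (via 3)
6: 5  (via 7)
1: 6  (via 7)
2: 6  (via 5)
Shortest route: 7–3–5–2 = 6 kPa.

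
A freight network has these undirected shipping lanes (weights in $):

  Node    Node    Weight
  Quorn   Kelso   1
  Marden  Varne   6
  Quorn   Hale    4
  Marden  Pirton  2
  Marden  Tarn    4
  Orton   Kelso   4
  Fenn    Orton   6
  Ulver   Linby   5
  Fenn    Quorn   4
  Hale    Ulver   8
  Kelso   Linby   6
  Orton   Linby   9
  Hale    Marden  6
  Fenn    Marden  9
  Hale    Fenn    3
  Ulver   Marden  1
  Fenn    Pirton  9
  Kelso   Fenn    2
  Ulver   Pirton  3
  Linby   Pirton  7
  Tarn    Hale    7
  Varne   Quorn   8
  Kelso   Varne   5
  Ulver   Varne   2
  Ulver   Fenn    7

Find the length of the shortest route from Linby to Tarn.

Settle nodes by increasing distance from Linby:
Linby: 0
Ulver: 5  (via Linby)
Kelso: 6  (via Linby)
Marden: 6  (via Ulver)
Quorn: 7  (via Kelso)
Pirton: 7  (via Linby)
Varne: 7  (via Ulver)
Fenn: 8  (via Kelso)
Orton: 9  (via Linby)
Tarn: 10  (via Marden)
Shortest route: Linby → Ulver → Marden → Tarn = $10.

$10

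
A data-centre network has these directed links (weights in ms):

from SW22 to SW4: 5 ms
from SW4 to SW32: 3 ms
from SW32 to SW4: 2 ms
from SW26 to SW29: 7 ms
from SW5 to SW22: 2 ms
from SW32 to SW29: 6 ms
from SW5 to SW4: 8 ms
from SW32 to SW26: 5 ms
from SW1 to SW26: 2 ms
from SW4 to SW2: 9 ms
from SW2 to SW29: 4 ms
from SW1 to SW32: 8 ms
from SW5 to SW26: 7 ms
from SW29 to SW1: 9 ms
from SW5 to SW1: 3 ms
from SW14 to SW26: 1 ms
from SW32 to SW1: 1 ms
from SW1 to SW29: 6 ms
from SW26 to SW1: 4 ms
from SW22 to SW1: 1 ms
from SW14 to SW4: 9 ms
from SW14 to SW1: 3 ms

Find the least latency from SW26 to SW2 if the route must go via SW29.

Shortest SW26→SW29: SW26 → SW29 = 7
Shortest SW29→SW2: SW29 → SW1 → SW32 → SW4 → SW2 = 28
Total via SW29: 7 + 28 = 35 ms.

35 ms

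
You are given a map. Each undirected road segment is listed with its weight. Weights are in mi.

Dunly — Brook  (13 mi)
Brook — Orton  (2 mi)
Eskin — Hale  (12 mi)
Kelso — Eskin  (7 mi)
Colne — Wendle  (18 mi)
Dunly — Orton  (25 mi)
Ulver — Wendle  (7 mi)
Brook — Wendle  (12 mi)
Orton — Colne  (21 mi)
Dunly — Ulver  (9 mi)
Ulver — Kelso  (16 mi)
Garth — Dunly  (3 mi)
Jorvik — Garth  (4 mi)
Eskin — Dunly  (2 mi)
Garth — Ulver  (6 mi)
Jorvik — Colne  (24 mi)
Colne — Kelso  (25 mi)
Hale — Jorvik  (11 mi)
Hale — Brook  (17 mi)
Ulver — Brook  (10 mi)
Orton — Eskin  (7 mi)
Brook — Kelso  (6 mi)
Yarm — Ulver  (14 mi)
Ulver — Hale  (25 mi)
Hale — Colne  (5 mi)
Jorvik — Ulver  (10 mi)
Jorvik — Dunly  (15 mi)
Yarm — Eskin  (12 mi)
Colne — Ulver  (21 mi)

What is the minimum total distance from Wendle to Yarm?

21 mi

Candidate routes:
Wendle - Ulver - Yarm: 7+14 = 21
Wendle - Ulver - Garth - Dunly - Eskin - Yarm: 7+6+3+2+12 = 30
The minimum is 21 mi via Wendle - Ulver - Yarm.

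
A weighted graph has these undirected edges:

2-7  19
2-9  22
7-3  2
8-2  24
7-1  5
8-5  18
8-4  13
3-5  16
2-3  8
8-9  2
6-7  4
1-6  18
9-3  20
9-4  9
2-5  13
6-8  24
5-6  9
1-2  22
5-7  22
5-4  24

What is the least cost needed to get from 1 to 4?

36

Compare a few routes:
1–7–3–9–8–4: 5+2+20+2+13 = 42
1–7–3–9–4: 5+2+20+9 = 36
1–7–6–5–4: 5+4+9+24 = 42
The minimum is 36 via 1–7–3–9–4.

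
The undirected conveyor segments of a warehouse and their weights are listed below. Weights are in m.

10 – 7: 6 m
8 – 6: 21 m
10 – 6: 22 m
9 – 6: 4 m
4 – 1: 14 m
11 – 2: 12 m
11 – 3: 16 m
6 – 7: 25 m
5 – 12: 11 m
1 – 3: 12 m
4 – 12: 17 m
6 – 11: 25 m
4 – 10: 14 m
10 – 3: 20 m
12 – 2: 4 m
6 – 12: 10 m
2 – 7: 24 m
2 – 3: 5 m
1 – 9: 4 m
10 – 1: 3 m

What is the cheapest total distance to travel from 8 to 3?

Compare a few routes:
8–6–12–2–3: 21+10+4+5 = 40
8–6–9–1–3: 21+4+4+12 = 41
Cheapest is 8–6–12–2–3 at 40 m.

40 m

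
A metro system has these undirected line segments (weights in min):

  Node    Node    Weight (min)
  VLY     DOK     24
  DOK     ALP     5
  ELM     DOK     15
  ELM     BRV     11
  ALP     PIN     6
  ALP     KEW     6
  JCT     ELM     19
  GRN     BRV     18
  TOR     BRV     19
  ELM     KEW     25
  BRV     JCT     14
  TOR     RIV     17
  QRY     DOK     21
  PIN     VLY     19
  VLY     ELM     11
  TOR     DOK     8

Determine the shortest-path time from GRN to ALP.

49 min

Candidate routes:
GRN → BRV → ELM → KEW → ALP: 18+11+25+6 = 60
GRN → BRV → ELM → DOK → ALP: 18+11+15+5 = 49
GRN → BRV → TOR → DOK → ALP: 18+19+8+5 = 50
The minimum is 49 min via GRN → BRV → ELM → DOK → ALP.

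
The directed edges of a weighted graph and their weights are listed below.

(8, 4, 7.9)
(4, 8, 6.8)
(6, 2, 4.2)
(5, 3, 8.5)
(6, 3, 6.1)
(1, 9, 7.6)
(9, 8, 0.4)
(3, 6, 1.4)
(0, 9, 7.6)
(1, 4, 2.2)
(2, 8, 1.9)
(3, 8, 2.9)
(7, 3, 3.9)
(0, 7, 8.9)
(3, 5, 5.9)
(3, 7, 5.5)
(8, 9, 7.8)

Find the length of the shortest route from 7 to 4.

14.7

Running Dijkstra from 7:
7: 0
3: 3.9  (via 7)
6: 5.3  (via 3)
8: 6.8  (via 3)
2: 9.5  (via 6)
5: 9.8  (via 3)
9: 14.6  (via 8)
4: 14.7  (via 8)
Shortest route: 7 → 3 → 8 → 4 = 14.7.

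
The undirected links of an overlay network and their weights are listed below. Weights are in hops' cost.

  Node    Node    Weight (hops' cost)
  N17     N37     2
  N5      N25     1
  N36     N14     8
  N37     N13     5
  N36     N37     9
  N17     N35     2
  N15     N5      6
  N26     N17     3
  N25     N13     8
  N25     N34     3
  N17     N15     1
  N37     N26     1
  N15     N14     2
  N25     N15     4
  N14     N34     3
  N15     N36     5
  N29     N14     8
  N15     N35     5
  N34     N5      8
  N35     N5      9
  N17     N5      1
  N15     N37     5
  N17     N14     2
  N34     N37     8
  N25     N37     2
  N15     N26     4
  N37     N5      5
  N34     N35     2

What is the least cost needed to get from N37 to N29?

12 hops' cost

Enumerating some paths:
N37 - N17 - N14 - N29: 2+2+8 = 12
N37 - N26 - N17 - N14 - N29: 1+3+2+8 = 14
N37 - N17 - N15 - N14 - N29: 2+1+2+8 = 13
The minimum is 12 hops' cost via N37 - N17 - N14 - N29.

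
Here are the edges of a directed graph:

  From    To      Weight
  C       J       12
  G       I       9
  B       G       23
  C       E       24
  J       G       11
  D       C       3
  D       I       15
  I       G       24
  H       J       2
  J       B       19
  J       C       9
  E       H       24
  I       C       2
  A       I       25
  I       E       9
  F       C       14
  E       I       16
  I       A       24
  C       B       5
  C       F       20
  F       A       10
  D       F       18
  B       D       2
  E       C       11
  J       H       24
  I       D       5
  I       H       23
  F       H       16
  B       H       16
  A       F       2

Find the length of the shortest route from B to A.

Enumerating some paths:
B - D - C - F - A: 2+3+20+10 = 35
B - D - I - C - F - A: 2+15+2+20+10 = 49
B - D - F - A: 2+18+10 = 30
B - D - I - A: 2+15+24 = 41
The minimum is 30 via B - D - F - A.

30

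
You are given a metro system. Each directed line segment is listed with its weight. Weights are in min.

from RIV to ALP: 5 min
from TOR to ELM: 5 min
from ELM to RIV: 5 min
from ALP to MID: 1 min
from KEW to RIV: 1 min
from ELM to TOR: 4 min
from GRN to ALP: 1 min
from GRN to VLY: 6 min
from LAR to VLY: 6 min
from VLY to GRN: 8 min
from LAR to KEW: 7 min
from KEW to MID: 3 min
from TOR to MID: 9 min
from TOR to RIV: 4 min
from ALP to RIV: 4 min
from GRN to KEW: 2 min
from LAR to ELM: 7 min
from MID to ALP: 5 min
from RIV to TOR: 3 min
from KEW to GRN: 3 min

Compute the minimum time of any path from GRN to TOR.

6 min

Settle nodes by increasing distance from GRN:
GRN: 0
ALP: 1  (via GRN)
KEW: 2  (via GRN)
MID: 2  (via ALP)
RIV: 3  (via KEW)
TOR: 6  (via RIV)
Shortest route: GRN–KEW–RIV–TOR = 6 min.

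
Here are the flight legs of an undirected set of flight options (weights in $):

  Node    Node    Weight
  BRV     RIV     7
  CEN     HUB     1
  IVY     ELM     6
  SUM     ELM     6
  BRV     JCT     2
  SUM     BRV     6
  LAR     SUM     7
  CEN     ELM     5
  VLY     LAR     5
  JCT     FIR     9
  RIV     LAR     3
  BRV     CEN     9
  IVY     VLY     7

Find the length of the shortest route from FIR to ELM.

$23

Compare a few routes:
FIR - JCT - BRV - SUM - ELM: 9+2+6+6 = 23
FIR - JCT - BRV - RIV - LAR - SUM - ELM: 9+2+7+3+7+6 = 34
FIR - JCT - BRV - CEN - ELM: 9+2+9+5 = 25
FIR - JCT - BRV - RIV - LAR - VLY - IVY - ELM: 9+2+7+3+5+7+6 = 39
The minimum is $23 via FIR - JCT - BRV - SUM - ELM.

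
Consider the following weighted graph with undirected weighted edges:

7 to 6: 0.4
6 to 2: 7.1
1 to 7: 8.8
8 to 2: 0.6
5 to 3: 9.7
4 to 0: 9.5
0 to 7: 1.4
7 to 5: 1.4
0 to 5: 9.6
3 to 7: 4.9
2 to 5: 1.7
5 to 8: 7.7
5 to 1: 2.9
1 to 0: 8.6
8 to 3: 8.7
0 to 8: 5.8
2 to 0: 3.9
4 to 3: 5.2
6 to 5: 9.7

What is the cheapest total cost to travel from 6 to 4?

Shortest distances from 6:
6: 0
7: 0.4  (via 6)
0: 1.8  (via 7)
5: 1.8  (via 7)
2: 3.5  (via 5)
8: 4.1  (via 2)
1: 4.7  (via 5)
3: 5.3  (via 7)
4: 10.5  (via 3)
Shortest route: 6–7–3–4 = 10.5.

10.5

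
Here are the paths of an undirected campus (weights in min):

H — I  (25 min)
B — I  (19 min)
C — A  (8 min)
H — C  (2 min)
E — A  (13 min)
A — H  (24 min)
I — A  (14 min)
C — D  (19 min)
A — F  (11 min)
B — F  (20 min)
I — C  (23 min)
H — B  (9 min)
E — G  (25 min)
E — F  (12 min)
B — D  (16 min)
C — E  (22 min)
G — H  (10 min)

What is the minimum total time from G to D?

31 min

Settle nodes by increasing distance from G:
G: 0
H: 10  (via G)
C: 12  (via H)
B: 19  (via H)
A: 20  (via C)
E: 25  (via G)
D: 31  (via C)
Shortest route: G → H → C → D = 31 min.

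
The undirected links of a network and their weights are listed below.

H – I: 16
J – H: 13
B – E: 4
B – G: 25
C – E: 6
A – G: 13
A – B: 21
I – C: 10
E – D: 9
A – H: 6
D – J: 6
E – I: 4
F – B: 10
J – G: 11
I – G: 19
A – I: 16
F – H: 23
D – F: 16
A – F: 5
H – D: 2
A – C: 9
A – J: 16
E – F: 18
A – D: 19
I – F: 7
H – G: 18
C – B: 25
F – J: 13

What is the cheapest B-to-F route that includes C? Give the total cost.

24

Shortest B→C: B–E–C = 10
Best C to F: C–A–F costing 14
Total via C: 10 + 14 = 24.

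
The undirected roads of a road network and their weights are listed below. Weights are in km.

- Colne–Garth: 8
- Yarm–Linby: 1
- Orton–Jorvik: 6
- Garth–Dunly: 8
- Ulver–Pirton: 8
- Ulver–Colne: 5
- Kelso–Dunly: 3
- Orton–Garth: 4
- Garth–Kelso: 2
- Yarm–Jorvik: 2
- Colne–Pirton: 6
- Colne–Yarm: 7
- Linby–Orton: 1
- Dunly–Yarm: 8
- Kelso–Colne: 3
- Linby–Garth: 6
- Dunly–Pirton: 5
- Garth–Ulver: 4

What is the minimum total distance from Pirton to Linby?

14 km

Candidate routes:
Pirton - Dunly - Kelso - Garth - Orton - Linby: 5+3+2+4+1 = 15
Pirton - Dunly - Yarm - Linby: 5+8+1 = 14
Cheapest is Pirton - Dunly - Yarm - Linby at 14 km.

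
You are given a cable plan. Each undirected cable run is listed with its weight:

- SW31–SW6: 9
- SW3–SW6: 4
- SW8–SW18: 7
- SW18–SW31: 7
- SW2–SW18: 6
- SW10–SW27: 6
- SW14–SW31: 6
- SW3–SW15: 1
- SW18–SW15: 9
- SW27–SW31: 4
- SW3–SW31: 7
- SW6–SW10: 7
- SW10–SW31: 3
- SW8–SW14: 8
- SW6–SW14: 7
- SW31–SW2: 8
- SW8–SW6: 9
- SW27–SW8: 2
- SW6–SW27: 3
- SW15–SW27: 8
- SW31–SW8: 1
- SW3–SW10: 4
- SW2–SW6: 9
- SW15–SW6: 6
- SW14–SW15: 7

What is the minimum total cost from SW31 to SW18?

7

Shortest distances from SW31:
SW31: 0
SW8: 1  (via SW31)
SW10: 3  (via SW31)
SW27: 3  (via SW8)
SW6: 6  (via SW27)
SW14: 6  (via SW31)
SW3: 7  (via SW31)
SW18: 7  (via SW31)
Shortest route: SW31 → SW18 = 7.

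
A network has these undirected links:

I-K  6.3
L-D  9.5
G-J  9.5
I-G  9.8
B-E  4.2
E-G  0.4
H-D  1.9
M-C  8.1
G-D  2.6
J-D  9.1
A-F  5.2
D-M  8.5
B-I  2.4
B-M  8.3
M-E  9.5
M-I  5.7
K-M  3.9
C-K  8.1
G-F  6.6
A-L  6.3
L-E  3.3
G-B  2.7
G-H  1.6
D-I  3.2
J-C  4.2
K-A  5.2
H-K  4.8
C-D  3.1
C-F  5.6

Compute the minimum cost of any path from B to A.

Settle nodes by increasing distance from B:
B: 0
I: 2.4  (via B)
G: 2.7  (via B)
E: 3.1  (via G)
H: 4.3  (via G)
D: 5.3  (via G)
L: 6.4  (via E)
M: 8.1  (via I)
C: 8.4  (via D)
K: 8.7  (via I)
F: 9.3  (via G)
J: 12.2  (via G)
A: 12.7  (via L)
Shortest route: B–G–E–L–A = 12.7.

12.7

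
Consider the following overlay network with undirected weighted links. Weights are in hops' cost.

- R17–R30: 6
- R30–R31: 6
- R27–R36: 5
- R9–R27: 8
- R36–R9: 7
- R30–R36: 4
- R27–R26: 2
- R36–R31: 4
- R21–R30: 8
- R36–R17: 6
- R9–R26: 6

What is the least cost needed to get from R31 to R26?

Candidate routes:
R31–R36–R9–R27–R26: 4+7+8+2 = 21
R31–R36–R27–R26: 4+5+2 = 11
R31–R36–R9–R26: 4+7+6 = 17
R31–R30–R36–R27–R26: 6+4+5+2 = 17
Cheapest is R31–R36–R27–R26 at 11 hops' cost.

11 hops' cost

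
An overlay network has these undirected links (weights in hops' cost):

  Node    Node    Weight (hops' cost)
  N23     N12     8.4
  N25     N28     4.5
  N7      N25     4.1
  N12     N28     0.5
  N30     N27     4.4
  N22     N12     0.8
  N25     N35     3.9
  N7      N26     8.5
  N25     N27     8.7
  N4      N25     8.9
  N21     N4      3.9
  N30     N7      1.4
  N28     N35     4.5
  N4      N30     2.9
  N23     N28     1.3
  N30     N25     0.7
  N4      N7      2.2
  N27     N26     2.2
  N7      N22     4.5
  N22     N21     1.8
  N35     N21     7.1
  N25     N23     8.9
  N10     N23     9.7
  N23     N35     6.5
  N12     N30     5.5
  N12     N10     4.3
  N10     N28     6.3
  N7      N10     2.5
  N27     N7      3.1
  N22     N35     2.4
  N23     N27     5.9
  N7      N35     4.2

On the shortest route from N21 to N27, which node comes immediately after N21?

N4

Compare a few routes:
N21–N4–N30–N27: 3.9+2.9+4.4 = 11.2
N21–N4–N7–N27: 3.9+2.2+3.1 = 9.2
N21–N22–N12–N28–N23–N27: 1.8+0.8+0.5+1.3+5.9 = 10.3
N21–N22–N7–N27: 1.8+4.5+3.1 = 9.4
The minimum is 9.2 hops' cost via N21–N4–N7–N27.
So from N21 the first move is to N4.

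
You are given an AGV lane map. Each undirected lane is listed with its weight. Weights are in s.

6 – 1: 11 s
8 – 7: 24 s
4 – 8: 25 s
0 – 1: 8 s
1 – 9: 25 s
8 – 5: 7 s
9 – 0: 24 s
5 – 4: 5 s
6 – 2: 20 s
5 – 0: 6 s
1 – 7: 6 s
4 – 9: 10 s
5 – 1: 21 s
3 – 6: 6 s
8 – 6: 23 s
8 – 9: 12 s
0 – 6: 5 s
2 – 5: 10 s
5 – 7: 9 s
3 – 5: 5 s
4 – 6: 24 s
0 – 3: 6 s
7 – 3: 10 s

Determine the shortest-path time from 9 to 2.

25 s

Running Dijkstra from 9:
9: 0
4: 10  (via 9)
8: 12  (via 9)
5: 15  (via 4)
3: 20  (via 5)
0: 21  (via 5)
7: 24  (via 5)
1: 25  (via 9)
2: 25  (via 5)
Shortest route: 9 → 4 → 5 → 2 = 25 s.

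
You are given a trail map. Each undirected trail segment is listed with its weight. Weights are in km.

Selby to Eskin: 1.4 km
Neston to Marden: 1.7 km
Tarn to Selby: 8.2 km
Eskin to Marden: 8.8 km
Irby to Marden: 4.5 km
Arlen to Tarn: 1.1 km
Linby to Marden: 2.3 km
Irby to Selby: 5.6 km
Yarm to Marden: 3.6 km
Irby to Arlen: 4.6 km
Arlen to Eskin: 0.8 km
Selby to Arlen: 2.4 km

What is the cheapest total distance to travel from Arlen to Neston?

10.8 km

Enumerating some paths:
Arlen–Eskin–Selby–Irby–Marden–Neston: 0.8+1.4+5.6+4.5+1.7 = 14
Arlen–Irby–Marden–Neston: 4.6+4.5+1.7 = 10.8
Arlen–Eskin–Marden–Neston: 0.8+8.8+1.7 = 11.3
The minimum is 10.8 km via Arlen–Irby–Marden–Neston.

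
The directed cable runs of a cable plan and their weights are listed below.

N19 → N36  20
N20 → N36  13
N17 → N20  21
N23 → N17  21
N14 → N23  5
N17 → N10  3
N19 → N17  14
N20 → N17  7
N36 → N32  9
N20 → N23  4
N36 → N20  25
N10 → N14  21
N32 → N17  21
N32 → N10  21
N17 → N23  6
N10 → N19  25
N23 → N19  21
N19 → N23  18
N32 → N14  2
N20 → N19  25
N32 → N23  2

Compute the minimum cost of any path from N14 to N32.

55

Settle nodes by increasing distance from N14:
N14: 0
N23: 5  (via N14)
N17: 26  (via N23)
N19: 26  (via N23)
N10: 29  (via N17)
N36: 46  (via N19)
N20: 47  (via N17)
N32: 55  (via N36)
Shortest route: N14–N23–N19–N36–N32 = 55.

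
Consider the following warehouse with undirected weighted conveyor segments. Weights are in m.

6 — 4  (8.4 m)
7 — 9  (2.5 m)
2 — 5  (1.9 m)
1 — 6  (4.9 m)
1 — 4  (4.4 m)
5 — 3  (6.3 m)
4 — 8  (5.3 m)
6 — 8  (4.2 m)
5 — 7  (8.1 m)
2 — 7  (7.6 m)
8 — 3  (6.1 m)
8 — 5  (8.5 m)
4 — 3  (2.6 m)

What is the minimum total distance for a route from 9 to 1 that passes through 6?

28.2 m

Best 9 to 6: 9–7–5–8–6 costing 23.3
Shortest 6→1: 6–1 = 4.9
Total via 6: 23.3 + 4.9 = 28.2 m.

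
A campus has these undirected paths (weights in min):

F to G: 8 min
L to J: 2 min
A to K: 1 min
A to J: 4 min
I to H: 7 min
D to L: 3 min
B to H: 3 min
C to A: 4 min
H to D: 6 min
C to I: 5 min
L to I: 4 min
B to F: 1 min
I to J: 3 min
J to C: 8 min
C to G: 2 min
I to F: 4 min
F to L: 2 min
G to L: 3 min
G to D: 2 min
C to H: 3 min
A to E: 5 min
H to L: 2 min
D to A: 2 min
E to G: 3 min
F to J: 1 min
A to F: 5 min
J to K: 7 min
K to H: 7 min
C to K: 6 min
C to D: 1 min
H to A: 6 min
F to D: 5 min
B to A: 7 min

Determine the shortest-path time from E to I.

10 min

Running Dijkstra from E:
E: 0
G: 3  (via E)
A: 5  (via E)
C: 5  (via G)
D: 5  (via G)
K: 6  (via A)
L: 6  (via G)
F: 8  (via L)
H: 8  (via C)
J: 8  (via L)
B: 9  (via F)
I: 10  (via C)
Shortest route: E–G–C–I = 10 min.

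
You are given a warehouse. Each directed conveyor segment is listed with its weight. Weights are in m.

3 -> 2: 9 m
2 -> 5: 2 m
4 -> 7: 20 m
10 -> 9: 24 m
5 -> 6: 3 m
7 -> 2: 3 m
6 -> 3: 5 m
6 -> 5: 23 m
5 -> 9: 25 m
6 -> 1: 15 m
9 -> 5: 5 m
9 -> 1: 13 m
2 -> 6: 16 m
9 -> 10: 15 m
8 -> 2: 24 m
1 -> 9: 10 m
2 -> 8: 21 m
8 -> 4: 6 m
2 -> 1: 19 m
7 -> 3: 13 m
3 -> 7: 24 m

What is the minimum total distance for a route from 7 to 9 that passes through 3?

49 m

Shortest 7→3: 7 → 3 = 13
Shortest 3→9: 3 → 2 → 5 → 9 = 36
Total via 3: 13 + 36 = 49 m.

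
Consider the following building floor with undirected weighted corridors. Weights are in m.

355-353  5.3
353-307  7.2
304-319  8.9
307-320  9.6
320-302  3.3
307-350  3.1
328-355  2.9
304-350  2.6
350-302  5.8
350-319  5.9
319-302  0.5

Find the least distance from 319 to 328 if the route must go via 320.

Best 319 to 320: 319–302–320 costing 3.8
Shortest 320→328: 320–307–353–355–328 = 25
Total via 320: 3.8 + 25 = 28.8 m.

28.8 m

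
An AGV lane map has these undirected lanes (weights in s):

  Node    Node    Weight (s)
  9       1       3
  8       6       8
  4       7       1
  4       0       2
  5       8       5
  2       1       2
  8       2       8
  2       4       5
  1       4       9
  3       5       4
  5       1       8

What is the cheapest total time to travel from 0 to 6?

Enumerating some paths:
0–4–2–8–6: 2+5+8+8 = 23
0–4–1–2–8–6: 2+9+2+8+8 = 29
Cheapest is 0–4–2–8–6 at 23 s.

23 s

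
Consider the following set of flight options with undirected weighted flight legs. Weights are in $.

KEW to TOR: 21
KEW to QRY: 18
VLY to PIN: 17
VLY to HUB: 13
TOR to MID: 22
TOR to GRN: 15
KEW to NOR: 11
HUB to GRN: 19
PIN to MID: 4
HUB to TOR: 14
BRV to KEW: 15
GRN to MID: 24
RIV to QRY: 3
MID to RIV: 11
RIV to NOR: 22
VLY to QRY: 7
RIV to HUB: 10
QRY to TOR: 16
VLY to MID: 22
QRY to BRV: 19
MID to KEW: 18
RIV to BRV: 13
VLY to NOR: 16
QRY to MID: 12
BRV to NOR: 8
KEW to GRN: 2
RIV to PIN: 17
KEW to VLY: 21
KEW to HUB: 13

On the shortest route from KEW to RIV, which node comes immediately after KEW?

QRY

Compare a few routes:
KEW–BRV–RIV: 15+13 = 28
KEW–HUB–RIV: 13+10 = 23
KEW–QRY–RIV: 18+3 = 21
KEW–MID–RIV: 18+11 = 29
The minimum is $21 via KEW–QRY–RIV.
So from KEW the first move is to QRY.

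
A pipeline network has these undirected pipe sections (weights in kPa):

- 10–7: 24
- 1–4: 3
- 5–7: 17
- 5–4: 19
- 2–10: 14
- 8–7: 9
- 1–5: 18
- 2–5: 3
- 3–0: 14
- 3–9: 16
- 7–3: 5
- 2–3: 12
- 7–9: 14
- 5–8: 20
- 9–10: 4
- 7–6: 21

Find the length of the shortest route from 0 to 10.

34 kPa

Running Dijkstra from 0:
0: 0
3: 14  (via 0)
7: 19  (via 3)
2: 26  (via 3)
8: 28  (via 7)
5: 29  (via 2)
9: 30  (via 3)
10: 34  (via 9)
Shortest route: 0–3–9–10 = 34 kPa.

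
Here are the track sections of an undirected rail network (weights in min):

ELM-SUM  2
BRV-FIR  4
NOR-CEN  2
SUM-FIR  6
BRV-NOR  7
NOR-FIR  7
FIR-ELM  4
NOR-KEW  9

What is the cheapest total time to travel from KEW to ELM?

20 min

Shortest distances from KEW:
KEW: 0
NOR: 9  (via KEW)
CEN: 11  (via NOR)
BRV: 16  (via NOR)
FIR: 16  (via NOR)
ELM: 20  (via FIR)
Shortest route: KEW–NOR–FIR–ELM = 20 min.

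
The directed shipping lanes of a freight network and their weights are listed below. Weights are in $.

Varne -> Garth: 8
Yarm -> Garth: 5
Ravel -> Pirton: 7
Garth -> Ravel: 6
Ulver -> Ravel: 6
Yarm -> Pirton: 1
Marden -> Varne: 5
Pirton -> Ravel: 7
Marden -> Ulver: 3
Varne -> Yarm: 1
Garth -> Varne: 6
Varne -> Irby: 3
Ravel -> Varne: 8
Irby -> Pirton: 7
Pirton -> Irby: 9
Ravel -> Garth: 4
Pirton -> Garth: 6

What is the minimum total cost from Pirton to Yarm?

Settle nodes by increasing distance from Pirton:
Pirton: 0
Garth: 6  (via Pirton)
Ravel: 7  (via Pirton)
Irby: 9  (via Pirton)
Varne: 12  (via Garth)
Yarm: 13  (via Varne)
Shortest route: Pirton → Garth → Varne → Yarm = $13.

$13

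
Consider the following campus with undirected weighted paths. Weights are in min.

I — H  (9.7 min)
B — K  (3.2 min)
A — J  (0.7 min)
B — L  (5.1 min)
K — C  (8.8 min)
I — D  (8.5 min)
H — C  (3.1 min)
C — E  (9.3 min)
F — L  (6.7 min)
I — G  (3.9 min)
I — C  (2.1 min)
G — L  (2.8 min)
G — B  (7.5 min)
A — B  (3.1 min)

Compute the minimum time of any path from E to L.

18.1 min

Running Dijkstra from E:
E: 0
C: 9.3  (via E)
I: 11.4  (via C)
H: 12.4  (via C)
G: 15.3  (via I)
K: 18.1  (via C)
L: 18.1  (via G)
Shortest route: E → C → I → G → L = 18.1 min.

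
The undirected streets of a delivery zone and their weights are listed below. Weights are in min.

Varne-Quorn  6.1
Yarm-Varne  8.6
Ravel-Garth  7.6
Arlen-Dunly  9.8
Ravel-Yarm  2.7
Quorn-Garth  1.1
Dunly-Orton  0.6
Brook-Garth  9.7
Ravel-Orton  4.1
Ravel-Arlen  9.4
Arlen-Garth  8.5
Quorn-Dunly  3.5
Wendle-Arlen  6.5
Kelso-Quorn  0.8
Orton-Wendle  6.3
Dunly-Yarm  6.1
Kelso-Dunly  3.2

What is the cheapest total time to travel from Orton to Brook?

14.9 min

Running Dijkstra from Orton:
Orton: 0
Dunly: 0.6  (via Orton)
Kelso: 3.8  (via Dunly)
Quorn: 4.1  (via Dunly)
Ravel: 4.1  (via Orton)
Garth: 5.2  (via Quorn)
Wendle: 6.3  (via Orton)
Yarm: 6.7  (via Dunly)
Varne: 10.2  (via Quorn)
Arlen: 10.4  (via Dunly)
Brook: 14.9  (via Garth)
Shortest route: Orton → Dunly → Quorn → Garth → Brook = 14.9 min.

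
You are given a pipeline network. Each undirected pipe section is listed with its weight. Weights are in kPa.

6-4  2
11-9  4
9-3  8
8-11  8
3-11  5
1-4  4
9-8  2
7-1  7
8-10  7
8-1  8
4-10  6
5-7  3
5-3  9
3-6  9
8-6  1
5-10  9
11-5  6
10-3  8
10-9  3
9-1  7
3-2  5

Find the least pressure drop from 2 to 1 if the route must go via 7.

24 kPa

Shortest 2→7: 2–3–5–7 = 17
Shortest 7→1: 7–1 = 7
Total via 7: 17 + 7 = 24 kPa.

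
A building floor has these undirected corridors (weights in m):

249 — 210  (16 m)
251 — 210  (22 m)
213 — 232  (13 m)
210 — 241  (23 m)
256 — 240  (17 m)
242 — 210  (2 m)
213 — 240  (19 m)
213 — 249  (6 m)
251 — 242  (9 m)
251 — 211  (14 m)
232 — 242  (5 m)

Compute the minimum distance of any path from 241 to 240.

Enumerating some paths:
241 → 210 → 251 → 242 → 232 → 213 → 240: 23+22+9+5+13+19 = 91
241 → 210 → 242 → 232 → 213 → 240: 23+2+5+13+19 = 62
241 → 210 → 249 → 213 → 240: 23+16+6+19 = 64
The minimum is 62 m via 241 → 210 → 242 → 232 → 213 → 240.

62 m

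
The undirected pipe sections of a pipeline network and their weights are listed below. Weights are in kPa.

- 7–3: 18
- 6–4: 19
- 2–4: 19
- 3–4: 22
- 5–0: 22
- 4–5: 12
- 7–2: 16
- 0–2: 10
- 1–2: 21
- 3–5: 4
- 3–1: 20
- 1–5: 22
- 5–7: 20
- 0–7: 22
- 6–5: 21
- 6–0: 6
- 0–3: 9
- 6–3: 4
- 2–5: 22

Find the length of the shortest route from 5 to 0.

13 kPa

Running Dijkstra from 5:
5: 0
3: 4  (via 5)
6: 8  (via 3)
4: 12  (via 5)
0: 13  (via 3)
Shortest route: 5–3–0 = 13 kPa.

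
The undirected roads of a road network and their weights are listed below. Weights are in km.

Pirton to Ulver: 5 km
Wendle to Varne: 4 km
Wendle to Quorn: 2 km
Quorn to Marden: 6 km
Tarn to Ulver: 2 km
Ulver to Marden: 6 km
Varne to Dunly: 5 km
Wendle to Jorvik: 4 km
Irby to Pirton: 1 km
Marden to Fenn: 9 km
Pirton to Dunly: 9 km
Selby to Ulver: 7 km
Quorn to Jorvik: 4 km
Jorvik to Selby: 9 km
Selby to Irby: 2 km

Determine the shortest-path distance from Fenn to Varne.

Settle nodes by increasing distance from Fenn:
Fenn: 0
Marden: 9  (via Fenn)
Quorn: 15  (via Marden)
Ulver: 15  (via Marden)
Wendle: 17  (via Quorn)
Tarn: 17  (via Ulver)
Jorvik: 19  (via Quorn)
Pirton: 20  (via Ulver)
Irby: 21  (via Pirton)
Varne: 21  (via Wendle)
Shortest route: Fenn → Marden → Quorn → Wendle → Varne = 21 km.

21 km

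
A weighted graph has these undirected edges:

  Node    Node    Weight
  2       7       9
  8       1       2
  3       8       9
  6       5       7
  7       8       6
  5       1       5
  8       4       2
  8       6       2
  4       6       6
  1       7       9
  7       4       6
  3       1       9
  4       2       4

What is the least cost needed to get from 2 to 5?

13

Running Dijkstra from 2:
2: 0
4: 4  (via 2)
8: 6  (via 4)
1: 8  (via 8)
6: 8  (via 8)
7: 9  (via 2)
5: 13  (via 1)
Shortest route: 2–4–8–1–5 = 13.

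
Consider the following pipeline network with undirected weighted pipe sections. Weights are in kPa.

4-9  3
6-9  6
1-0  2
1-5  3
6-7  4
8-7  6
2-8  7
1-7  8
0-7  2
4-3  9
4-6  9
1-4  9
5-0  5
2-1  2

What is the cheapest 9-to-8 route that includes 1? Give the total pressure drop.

Best 9 to 1: 9 → 4 → 1 costing 12
Best 1 to 8: 1 → 2 → 8 costing 9
Total via 1: 12 + 9 = 21 kPa.

21 kPa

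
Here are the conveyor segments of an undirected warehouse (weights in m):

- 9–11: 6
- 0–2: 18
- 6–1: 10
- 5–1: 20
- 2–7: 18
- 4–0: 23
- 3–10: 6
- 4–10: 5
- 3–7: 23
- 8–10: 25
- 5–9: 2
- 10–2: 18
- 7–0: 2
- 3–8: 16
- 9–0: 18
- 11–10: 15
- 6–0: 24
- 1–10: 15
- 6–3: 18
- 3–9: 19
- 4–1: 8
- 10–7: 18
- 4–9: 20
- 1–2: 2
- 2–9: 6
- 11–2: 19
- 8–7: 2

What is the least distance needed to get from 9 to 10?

Enumerating some paths:
9–2–1–10: 6+2+15 = 23
9–11–10: 6+15 = 21
9–2–10: 6+18 = 24
Cheapest is 9–11–10 at 21 m.

21 m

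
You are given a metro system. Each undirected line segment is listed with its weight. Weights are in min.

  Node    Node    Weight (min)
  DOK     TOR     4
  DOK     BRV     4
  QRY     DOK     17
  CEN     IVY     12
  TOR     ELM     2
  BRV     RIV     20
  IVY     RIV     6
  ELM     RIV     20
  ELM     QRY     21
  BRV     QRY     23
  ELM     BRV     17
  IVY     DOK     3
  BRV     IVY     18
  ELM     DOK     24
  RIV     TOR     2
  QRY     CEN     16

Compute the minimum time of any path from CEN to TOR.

19 min

Candidate routes:
CEN–IVY–DOK–BRV–ELM–TOR: 12+3+4+17+2 = 38
CEN–IVY–RIV–TOR: 12+6+2 = 20
CEN–IVY–DOK–TOR: 12+3+4 = 19
CEN–QRY–DOK–TOR: 16+17+4 = 37
Cheapest is CEN–IVY–DOK–TOR at 19 min.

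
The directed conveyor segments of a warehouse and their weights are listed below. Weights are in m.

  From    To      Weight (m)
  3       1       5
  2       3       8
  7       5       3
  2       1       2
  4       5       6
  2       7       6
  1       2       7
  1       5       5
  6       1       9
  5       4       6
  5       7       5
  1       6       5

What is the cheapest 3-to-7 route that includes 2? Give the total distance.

18 m

Shortest 3→2: 3 → 1 → 2 = 12
Best 2 to 7: 2 → 7 costing 6
Total via 2: 12 + 6 = 18 m.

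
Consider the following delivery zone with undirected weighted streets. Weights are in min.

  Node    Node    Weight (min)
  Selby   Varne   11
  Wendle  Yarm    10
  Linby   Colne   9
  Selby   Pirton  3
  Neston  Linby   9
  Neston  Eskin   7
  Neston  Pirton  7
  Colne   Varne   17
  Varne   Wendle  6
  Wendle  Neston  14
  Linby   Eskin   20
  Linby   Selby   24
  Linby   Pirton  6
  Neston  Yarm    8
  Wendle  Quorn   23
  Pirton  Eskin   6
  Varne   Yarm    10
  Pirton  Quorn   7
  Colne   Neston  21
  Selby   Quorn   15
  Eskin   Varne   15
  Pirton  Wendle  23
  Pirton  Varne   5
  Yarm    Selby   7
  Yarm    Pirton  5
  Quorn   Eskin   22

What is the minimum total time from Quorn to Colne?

22 min

Enumerating some paths:
Quorn → Selby → Pirton → Linby → Colne: 15+3+6+9 = 33
Quorn → Pirton → Neston → Linby → Colne: 7+7+9+9 = 32
Quorn → Pirton → Varne → Colne: 7+5+17 = 29
Quorn → Pirton → Linby → Colne: 7+6+9 = 22
The minimum is 22 min via Quorn → Pirton → Linby → Colne.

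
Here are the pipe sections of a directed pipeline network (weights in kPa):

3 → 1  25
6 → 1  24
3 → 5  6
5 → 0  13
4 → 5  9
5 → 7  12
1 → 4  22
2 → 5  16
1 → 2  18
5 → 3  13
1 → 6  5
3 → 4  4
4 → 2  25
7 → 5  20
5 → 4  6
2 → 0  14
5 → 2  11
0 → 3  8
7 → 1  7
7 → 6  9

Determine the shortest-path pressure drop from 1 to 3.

40 kPa

Running Dijkstra from 1:
1: 0
6: 5  (via 1)
2: 18  (via 1)
4: 22  (via 1)
5: 31  (via 4)
0: 32  (via 2)
3: 40  (via 0)
Shortest route: 1 → 2 → 0 → 3 = 40 kPa.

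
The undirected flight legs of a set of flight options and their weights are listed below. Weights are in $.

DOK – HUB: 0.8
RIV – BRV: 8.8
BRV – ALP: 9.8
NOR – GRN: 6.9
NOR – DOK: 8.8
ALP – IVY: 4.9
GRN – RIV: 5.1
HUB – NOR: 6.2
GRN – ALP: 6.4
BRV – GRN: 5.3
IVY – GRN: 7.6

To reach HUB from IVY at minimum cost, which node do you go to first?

Enumerating some paths:
IVY - ALP - GRN - NOR - HUB: 4.9+6.4+6.9+6.2 = 24.4
IVY - GRN - NOR - HUB: 7.6+6.9+6.2 = 20.7
IVY - GRN - NOR - DOK - HUB: 7.6+6.9+8.8+0.8 = 24.1
The minimum is $20.7 via IVY - GRN - NOR - HUB.
So from IVY the first move is to GRN.

GRN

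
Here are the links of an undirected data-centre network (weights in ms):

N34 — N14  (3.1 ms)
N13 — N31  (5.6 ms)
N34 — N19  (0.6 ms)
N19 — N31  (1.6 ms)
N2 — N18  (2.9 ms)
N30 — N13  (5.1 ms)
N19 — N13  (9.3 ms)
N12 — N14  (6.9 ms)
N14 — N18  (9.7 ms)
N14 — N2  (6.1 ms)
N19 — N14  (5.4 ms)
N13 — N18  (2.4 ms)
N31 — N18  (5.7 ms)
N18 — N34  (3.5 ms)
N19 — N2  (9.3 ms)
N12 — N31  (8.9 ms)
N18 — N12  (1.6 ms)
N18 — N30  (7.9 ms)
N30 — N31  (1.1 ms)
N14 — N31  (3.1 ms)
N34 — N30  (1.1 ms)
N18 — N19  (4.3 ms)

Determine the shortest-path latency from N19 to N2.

Shortest distances from N19:
N19: 0
N34: 0.6  (via N19)
N31: 1.6  (via N19)
N30: 1.7  (via N34)
N14: 3.7  (via N34)
N18: 4.1  (via N34)
N12: 5.7  (via N18)
N13: 6.5  (via N18)
N2: 7  (via N18)
Shortest route: N19 → N34 → N18 → N2 = 7 ms.

7 ms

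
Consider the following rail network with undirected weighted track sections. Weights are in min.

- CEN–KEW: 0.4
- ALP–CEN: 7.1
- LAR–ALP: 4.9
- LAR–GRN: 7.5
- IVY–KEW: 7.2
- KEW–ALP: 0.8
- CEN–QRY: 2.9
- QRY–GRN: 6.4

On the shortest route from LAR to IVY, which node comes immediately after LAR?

ALP

Compare a few routes:
LAR - ALP - CEN - KEW - IVY: 4.9+7.1+0.4+7.2 = 19.6
LAR - ALP - KEW - IVY: 4.9+0.8+7.2 = 12.9
The minimum is 12.9 min via LAR - ALP - KEW - IVY.
So from LAR the first move is to ALP.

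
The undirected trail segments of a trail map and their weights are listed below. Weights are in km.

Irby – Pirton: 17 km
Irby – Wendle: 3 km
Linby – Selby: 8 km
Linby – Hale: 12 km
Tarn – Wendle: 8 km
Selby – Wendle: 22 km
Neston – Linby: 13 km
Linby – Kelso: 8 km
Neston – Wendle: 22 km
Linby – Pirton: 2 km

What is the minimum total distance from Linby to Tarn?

30 km

Compare a few routes:
Linby–Selby–Wendle–Tarn: 8+22+8 = 38
Linby–Pirton–Irby–Wendle–Tarn: 2+17+3+8 = 30
Linby–Neston–Wendle–Tarn: 13+22+8 = 43
Cheapest is Linby–Pirton–Irby–Wendle–Tarn at 30 km.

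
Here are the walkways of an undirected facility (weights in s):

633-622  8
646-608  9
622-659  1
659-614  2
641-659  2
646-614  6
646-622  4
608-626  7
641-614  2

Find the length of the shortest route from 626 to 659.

21 s

Compare a few routes:
626 → 608 → 646 → 614 → 659: 7+9+6+2 = 24
626 → 608 → 646 → 614 → 641 → 659: 7+9+6+2+2 = 26
626 → 608 → 646 → 622 → 659: 7+9+4+1 = 21
The minimum is 21 s via 626 → 608 → 646 → 622 → 659.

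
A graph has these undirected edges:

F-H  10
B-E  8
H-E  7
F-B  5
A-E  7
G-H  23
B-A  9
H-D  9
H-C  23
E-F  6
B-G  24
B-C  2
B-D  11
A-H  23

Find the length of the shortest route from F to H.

Candidate routes:
F → B → E → H: 5+8+7 = 20
F → H: 10 = 10
F → E → H: 6+7 = 13
Cheapest is F → H at 10.

10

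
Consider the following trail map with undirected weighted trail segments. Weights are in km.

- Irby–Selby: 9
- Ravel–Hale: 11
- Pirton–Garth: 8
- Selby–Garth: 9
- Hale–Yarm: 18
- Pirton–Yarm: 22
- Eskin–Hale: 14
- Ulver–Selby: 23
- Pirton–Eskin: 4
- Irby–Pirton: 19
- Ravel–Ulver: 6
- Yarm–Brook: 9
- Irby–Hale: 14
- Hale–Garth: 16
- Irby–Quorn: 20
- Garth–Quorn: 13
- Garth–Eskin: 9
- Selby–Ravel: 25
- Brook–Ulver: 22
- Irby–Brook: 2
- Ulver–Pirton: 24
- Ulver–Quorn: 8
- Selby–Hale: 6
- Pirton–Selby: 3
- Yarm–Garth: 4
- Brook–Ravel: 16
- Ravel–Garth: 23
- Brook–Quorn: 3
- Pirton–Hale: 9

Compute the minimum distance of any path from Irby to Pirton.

12 km

Settle nodes by increasing distance from Irby:
Irby: 0
Brook: 2  (via Irby)
Quorn: 5  (via Brook)
Selby: 9  (via Irby)
Yarm: 11  (via Brook)
Pirton: 12  (via Selby)
Shortest route: Irby–Selby–Pirton = 12 km.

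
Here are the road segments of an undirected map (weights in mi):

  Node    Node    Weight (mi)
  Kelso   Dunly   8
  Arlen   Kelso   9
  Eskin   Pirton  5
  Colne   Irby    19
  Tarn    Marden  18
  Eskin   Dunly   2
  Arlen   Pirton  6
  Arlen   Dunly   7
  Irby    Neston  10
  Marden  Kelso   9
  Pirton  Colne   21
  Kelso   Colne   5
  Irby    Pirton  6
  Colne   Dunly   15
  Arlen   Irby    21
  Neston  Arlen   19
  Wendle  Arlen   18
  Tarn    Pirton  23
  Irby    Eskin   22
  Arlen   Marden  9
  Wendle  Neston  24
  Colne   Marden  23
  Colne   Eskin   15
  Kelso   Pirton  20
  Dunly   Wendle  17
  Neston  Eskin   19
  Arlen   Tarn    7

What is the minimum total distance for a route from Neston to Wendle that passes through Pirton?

40 mi

Best Neston to Pirton: Neston–Irby–Pirton costing 16
Shortest Pirton→Wendle: Pirton–Arlen–Wendle = 24
Total via Pirton: 16 + 24 = 40 mi.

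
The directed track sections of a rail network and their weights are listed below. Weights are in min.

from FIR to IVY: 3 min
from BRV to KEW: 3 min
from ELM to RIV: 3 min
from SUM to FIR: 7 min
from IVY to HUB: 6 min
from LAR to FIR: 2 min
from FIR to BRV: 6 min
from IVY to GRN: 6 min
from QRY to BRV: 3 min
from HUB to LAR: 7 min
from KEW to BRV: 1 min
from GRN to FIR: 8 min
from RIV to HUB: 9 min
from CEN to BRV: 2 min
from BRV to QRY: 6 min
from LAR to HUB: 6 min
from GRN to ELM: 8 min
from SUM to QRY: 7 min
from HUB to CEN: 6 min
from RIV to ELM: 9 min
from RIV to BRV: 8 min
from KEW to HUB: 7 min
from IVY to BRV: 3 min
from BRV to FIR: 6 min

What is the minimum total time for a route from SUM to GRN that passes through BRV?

Best SUM to BRV: SUM–QRY–BRV costing 10
Best BRV to GRN: BRV–FIR–IVY–GRN costing 15
Total via BRV: 10 + 15 = 25 min.

25 min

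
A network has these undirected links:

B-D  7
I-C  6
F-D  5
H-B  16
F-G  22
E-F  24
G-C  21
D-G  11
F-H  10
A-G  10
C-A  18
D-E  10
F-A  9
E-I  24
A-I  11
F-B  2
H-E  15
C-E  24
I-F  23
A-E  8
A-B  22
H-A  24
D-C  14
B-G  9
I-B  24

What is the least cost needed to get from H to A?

Running Dijkstra from H:
H: 0
F: 10  (via H)
B: 12  (via F)
D: 15  (via F)
E: 15  (via H)
A: 19  (via F)
Shortest route: H → F → A = 19.

19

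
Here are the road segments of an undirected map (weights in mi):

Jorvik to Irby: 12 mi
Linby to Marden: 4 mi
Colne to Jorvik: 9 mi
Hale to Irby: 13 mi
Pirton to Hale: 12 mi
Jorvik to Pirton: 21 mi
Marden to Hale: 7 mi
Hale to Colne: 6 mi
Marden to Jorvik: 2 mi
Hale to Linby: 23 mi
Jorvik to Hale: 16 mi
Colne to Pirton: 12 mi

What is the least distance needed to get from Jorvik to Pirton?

21 mi

Enumerating some paths:
Jorvik - Hale - Pirton: 16+12 = 28
Jorvik - Marden - Hale - Colne - Pirton: 2+7+6+12 = 27
Jorvik - Colne - Hale - Pirton: 9+6+12 = 27
Jorvik - Pirton: 21 = 21
Cheapest is Jorvik - Pirton at 21 mi.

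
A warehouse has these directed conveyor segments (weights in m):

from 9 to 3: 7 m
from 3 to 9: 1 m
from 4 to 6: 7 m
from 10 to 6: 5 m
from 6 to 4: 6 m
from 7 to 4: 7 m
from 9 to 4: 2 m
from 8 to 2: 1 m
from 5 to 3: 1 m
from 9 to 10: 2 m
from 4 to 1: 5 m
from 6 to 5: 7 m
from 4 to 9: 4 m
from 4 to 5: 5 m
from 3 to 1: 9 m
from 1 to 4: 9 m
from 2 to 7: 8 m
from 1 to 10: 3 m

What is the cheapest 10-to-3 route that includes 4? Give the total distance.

Best 10 to 4: 10 → 6 → 4 costing 11
Shortest 4→3: 4 → 5 → 3 = 6
Total via 4: 11 + 6 = 17 m.

17 m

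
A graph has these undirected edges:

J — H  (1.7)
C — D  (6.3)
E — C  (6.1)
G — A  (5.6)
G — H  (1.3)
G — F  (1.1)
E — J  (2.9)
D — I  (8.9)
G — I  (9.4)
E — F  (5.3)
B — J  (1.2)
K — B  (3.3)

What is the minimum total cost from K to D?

Enumerating some paths:
K - B - J - E - C - D: 3.3+1.2+2.9+6.1+6.3 = 19.8
K - B - J - H - G - I - D: 3.3+1.2+1.7+1.3+9.4+8.9 = 25.8
Cheapest is K - B - J - E - C - D at 19.8.

19.8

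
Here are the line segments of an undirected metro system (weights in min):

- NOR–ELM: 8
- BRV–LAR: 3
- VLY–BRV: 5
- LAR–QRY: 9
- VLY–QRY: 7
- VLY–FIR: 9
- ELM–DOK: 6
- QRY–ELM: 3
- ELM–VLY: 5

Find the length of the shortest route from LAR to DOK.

Candidate routes:
LAR–QRY–ELM–DOK: 9+3+6 = 18
LAR–BRV–VLY–QRY–ELM–DOK: 3+5+7+3+6 = 24
LAR–BRV–VLY–ELM–DOK: 3+5+5+6 = 19
The minimum is 18 min via LAR–QRY–ELM–DOK.

18 min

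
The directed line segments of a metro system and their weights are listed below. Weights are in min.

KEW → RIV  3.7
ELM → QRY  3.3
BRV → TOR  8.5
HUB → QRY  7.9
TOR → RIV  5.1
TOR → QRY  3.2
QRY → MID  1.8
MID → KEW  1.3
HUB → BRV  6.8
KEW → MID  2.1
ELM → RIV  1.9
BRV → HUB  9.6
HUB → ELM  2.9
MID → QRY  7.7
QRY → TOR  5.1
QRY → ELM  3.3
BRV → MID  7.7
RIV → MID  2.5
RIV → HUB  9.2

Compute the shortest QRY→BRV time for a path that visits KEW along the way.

Shortest QRY→KEW: QRY–MID–KEW = 3.1
Best KEW to BRV: KEW–RIV–HUB–BRV costing 19.7
Total via KEW: 3.1 + 19.7 = 22.8 min.

22.8 min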